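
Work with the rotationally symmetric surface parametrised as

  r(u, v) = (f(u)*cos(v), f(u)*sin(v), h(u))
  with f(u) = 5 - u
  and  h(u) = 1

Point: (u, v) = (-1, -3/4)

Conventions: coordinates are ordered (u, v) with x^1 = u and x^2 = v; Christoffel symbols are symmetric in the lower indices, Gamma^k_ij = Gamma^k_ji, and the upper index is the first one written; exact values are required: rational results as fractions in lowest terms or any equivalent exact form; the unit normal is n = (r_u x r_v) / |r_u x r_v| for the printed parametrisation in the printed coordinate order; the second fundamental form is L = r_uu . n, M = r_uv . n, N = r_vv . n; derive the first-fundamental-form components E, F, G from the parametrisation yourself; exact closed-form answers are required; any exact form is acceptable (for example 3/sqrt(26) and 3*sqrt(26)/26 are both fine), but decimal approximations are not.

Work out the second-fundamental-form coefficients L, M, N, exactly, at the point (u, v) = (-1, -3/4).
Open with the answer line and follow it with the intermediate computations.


Answer: L = 0, M = 0, N = 0

f = 6, f' = -1, f'' = 0, h' = 0, h'' = 0
E = 1, F = 0, G = 36; answer radicand W^2 = 1
unnormalised second-form numerators: l = 0, m = 0, n = 0; L = l/sqrt(1), and similarly M = m/sqrt(W^2), N = n/sqrt(W^2)


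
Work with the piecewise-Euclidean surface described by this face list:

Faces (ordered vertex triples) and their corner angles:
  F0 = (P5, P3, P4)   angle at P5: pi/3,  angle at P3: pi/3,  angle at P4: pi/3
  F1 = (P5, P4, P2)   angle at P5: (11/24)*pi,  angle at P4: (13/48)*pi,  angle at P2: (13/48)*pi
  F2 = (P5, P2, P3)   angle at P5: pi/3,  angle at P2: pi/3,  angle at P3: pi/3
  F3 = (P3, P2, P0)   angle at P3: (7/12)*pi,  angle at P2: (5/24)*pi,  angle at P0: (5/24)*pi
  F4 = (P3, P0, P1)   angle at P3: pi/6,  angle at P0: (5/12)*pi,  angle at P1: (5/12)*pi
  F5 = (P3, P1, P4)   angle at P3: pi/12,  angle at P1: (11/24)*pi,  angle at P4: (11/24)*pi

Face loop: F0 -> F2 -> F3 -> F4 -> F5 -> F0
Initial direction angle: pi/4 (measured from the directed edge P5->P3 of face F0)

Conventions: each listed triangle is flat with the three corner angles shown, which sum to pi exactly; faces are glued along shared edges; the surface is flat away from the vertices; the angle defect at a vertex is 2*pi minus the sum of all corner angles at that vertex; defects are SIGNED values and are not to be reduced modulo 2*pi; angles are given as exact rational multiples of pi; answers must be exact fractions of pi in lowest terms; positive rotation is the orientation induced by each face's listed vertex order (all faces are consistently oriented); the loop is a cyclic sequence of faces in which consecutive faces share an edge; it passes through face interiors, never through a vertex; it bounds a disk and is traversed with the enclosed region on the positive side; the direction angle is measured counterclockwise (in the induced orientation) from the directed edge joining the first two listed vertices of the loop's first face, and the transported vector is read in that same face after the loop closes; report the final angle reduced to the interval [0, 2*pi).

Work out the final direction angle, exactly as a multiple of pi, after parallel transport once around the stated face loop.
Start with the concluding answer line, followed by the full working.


Answer: final direction angle = (3/4)*pi

enclosed vertex P3: corner angles sum to (3/2)*pi, defect = 2*pi - (3/2)*pi = pi/2
the rotation equals the total enclosed defect, so the final angle is initial + defects (mod 2*pi)
final angle = pi/4 + pi/2 = (3/4)*pi (mod 2*pi)


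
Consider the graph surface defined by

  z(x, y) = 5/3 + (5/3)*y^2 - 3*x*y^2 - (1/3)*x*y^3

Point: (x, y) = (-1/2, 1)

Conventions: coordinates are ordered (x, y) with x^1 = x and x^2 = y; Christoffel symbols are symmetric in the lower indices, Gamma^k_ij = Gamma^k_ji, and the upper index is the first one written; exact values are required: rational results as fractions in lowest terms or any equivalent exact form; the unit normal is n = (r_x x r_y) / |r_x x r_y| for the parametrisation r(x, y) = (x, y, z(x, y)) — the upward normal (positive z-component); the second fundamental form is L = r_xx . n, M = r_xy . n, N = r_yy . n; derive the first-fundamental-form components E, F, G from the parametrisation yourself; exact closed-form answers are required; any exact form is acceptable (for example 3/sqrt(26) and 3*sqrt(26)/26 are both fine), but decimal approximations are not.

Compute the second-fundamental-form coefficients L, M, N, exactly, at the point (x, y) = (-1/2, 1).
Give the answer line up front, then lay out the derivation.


Answer: L = 0, M = -42*sqrt(2117)/2117, N = 44*sqrt(2117)/2117

z_x = -10/3, z_y = 41/6, z_xx = 0, z_xy = -7, z_yy = 22/3
E = 109/9, F = -205/9, G = 1717/36; answer radicand W^2 = 2117/36
unnormalised second-form numerators: l = 0, m = -7, n = 22/3; L = l/sqrt(2117/36), and similarly M = m/sqrt(W^2), N = n/sqrt(W^2)


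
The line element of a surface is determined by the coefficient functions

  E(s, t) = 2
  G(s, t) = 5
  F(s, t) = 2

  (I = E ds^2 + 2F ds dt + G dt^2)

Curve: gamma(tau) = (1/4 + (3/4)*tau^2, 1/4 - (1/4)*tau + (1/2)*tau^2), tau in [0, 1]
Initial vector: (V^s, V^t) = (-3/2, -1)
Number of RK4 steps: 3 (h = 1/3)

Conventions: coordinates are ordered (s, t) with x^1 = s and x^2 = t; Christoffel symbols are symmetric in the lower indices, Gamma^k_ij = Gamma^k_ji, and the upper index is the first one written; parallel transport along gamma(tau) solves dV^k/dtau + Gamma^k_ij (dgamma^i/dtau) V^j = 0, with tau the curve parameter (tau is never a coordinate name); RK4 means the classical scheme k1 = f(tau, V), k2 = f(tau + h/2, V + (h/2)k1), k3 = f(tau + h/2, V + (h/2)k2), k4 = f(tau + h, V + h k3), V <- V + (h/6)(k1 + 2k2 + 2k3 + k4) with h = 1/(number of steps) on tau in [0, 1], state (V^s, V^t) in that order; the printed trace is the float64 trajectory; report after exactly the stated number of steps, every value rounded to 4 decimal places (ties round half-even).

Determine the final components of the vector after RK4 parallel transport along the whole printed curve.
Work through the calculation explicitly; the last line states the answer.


gamma'(tau) = ((3/2)*tau, -1/4 + tau); f(tau, V)^k = -Gamma^k_ij(gamma(tau)) gamma'^i(tau) V^j; h = 1/3; intermediate values shown to 6 dp
curve data and Christoffel symbols at the stage parameters:
  tau = 0.000000: gamma = (0.250000, 0.250000), gamma' = (0.000000, -0.250000); Gamma_sss = 0.000000, Gamma_sst = 0.000000, Gamma_stt = 0.000000, Gamma_tss = 0.000000, Gamma_tst = 0.000000, Gamma_ttt = 0.000000
  tau = 0.166667: gamma = (0.270833, 0.222222), gamma' = (0.250000, -0.083333); Gamma_sss = 0.000000, Gamma_sst = 0.000000, Gamma_stt = 0.000000, Gamma_tss = 0.000000, Gamma_tst = 0.000000, Gamma_ttt = 0.000000
  tau = 0.333333: gamma = (0.333333, 0.222222), gamma' = (0.500000, 0.083333); Gamma_sss = 0.000000, Gamma_sst = 0.000000, Gamma_stt = 0.000000, Gamma_tss = 0.000000, Gamma_tst = 0.000000, Gamma_ttt = 0.000000
  tau = 0.500000: gamma = (0.437500, 0.250000), gamma' = (0.750000, 0.250000); Gamma_sss = 0.000000, Gamma_sst = 0.000000, Gamma_stt = 0.000000, Gamma_tss = 0.000000, Gamma_tst = 0.000000, Gamma_ttt = 0.000000
  tau = 0.666667: gamma = (0.583333, 0.305556), gamma' = (1.000000, 0.416667); Gamma_sss = 0.000000, Gamma_sst = 0.000000, Gamma_stt = 0.000000, Gamma_tss = 0.000000, Gamma_tst = 0.000000, Gamma_ttt = 0.000000
  tau = 0.833333: gamma = (0.770833, 0.388889), gamma' = (1.250000, 0.583333); Gamma_sss = 0.000000, Gamma_sst = 0.000000, Gamma_stt = 0.000000, Gamma_tss = 0.000000, Gamma_tst = 0.000000, Gamma_ttt = 0.000000
  tau = 1.000000: gamma = (1.000000, 0.500000), gamma' = (1.500000, 0.750000); Gamma_sss = 0.000000, Gamma_sst = 0.000000, Gamma_stt = 0.000000, Gamma_tss = 0.000000, Gamma_tst = 0.000000, Gamma_ttt = 0.000000
step 0: V^s = -1.5000, V^t = -1.0000
step 1: k1 = (0.000000, 0.000000), k2 = (0.000000, 0.000000), k3 = (0.000000, 0.000000), k4 = (0.000000, 0.000000); V <- V + (h/6)(k1 + 2k2 + 2k3 + k4): V^s = -1.5000, V^t = -1.0000
step 2: k1 = (0.000000, 0.000000), k2 = (0.000000, 0.000000), k3 = (0.000000, 0.000000), k4 = (0.000000, 0.000000); V <- V + (h/6)(k1 + 2k2 + 2k3 + k4): V^s = -1.5000, V^t = -1.0000
step 3: k1 = (0.000000, 0.000000), k2 = (0.000000, 0.000000), k3 = (0.000000, 0.000000), k4 = (0.000000, 0.000000); V <- V + (h/6)(k1 + 2k2 + 2k3 + k4): V^s = -1.5000, V^t = -1.0000

Answer: V^s = -1.5000, V^t = -1.0000


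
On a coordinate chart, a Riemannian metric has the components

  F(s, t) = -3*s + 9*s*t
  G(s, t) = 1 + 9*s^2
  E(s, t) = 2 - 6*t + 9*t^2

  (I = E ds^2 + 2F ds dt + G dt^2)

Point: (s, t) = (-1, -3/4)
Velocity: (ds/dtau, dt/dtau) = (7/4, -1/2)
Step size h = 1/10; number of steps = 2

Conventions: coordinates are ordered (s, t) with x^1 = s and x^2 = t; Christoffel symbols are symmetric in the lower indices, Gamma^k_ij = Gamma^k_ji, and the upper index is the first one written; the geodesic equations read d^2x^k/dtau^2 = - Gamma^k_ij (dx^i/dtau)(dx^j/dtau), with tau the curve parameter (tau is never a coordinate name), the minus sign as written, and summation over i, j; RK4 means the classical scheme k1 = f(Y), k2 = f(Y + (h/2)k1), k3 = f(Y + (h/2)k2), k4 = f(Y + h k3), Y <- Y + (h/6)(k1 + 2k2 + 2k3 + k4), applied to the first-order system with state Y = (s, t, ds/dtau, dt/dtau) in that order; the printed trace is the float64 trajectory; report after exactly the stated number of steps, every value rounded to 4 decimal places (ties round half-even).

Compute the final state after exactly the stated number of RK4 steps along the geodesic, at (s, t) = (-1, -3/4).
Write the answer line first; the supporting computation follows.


Answer: s = -0.6694, t = -0.8652, ds/dtau = 1.5438, dt/dtau = -0.6489

f(Y) = (ds/dtau, dt/dtau, -Gamma^s_ij Y'^i Y'^j, -Gamma^t_ij Y'^i Y'^j) with the Gammas evaluated at the stage position; h = 0.100000; intermediate values shown to 6 dp
step 0: s = -1.0000, t = -0.7500, ds/dtau = 1.7500, dt/dtau = -0.5000
step 1:
  k1: at (s, t) = (-1.000000, -0.750000), (ds/dtau, dt/dtau) = (1.750000, -0.500000); Gamma_sss = 0.000000, Gamma_sst = -0.474164, Gamma_stt = 0.000000, Gamma_tss = 0.000000, Gamma_tst = -0.437690, Gamma_ttt = 0.000000; k1 = (1.750000, -0.500000, -0.829787, -0.765957)
  k2: at (s, t) = (-0.912500, -0.775000), (ds/dtau, dt/dtau) = (1.708511, -0.538298); Gamma_sss = 0.000000, Gamma_sst = -0.510242, Gamma_stt = 0.000000, Gamma_tss = 0.000000, Gamma_tst = -0.420087, Gamma_ttt = 0.000000; k2 = (1.708511, -0.538298, -0.938527, -0.772697)
  k3: at (s, t) = (-0.914574, -0.776915), (ds/dtau, dt/dtau) = (1.703074, -0.538635); Gamma_sss = 0.000000, Gamma_sst = -0.509239, Gamma_stt = 0.000000, Gamma_tss = 0.000000, Gamma_tst = -0.419489, Gamma_ttt = 0.000000; k3 = (1.703074, -0.538635, -0.934286, -0.769625)
  k4: at (s, t) = (-0.829693, -0.803863), (ds/dtau, dt/dtau) = (1.656571, -0.576962); Gamma_sss = 0.000000, Gamma_sst = -0.543407, Gamma_stt = 0.000000, Gamma_tss = 0.000000, Gamma_tst = -0.396467, Gamma_ttt = 0.000000; k4 = (1.656571, -0.576962, -1.038754, -0.757869)
  Y <- Y + (h/6)(k1 + 2k2 + 2k3 + k4): s = -0.8295, t = -0.8038, ds/dtau = 1.6564, dt/dtau = -0.5768
step 2:
  k1: at (s, t) = (-0.829504, -0.803847), (ds/dtau, dt/dtau) = (1.656431, -0.576808); Gamma_sss = 0.000000, Gamma_sst = -0.543490, Gamma_stt = 0.000000, Gamma_tss = 0.000000, Gamma_tst = -0.396443, Gamma_ttt = 0.000000; k1 = (1.656431, -0.576808, -1.038546, -0.757556)
  k2: at (s, t) = (-0.746683, -0.832688), (ds/dtau, dt/dtau) = (1.604503, -0.614686); Gamma_sss = 0.000000, Gamma_sst = -0.574890, Gamma_stt = 0.000000, Gamma_tss = 0.000000, Gamma_tst = -0.368141, Gamma_ttt = 0.000000; k2 = (1.604503, -0.614686, -1.133988, -0.726170)
  k3: at (s, t) = (-0.749279, -0.834581), (ds/dtau, dt/dtau) = (1.599731, -0.613116); Gamma_sss = 0.000000, Gamma_sst = -0.573476, Gamma_stt = 0.000000, Gamma_tss = 0.000000, Gamma_tst = -0.367915, Gamma_ttt = 0.000000; k3 = (1.599731, -0.613116, -1.124954, -0.721718)
  k4: at (s, t) = (-0.669531, -0.865159), (ds/dtau, dt/dtau) = (1.543935, -0.648980); Gamma_sss = 0.000000, Gamma_sst = -0.600517, Gamma_stt = 0.000000, Gamma_tss = 0.000000, Gamma_tst = -0.335476, Gamma_ttt = 0.000000; k4 = (1.543935, -0.648980, -1.203415, -0.672282)
  Y <- Y + (h/6)(k1 + 2k2 + 2k3 + k4): s = -0.6694, t = -0.8652, ds/dtau = 1.5438, dt/dtau = -0.6489


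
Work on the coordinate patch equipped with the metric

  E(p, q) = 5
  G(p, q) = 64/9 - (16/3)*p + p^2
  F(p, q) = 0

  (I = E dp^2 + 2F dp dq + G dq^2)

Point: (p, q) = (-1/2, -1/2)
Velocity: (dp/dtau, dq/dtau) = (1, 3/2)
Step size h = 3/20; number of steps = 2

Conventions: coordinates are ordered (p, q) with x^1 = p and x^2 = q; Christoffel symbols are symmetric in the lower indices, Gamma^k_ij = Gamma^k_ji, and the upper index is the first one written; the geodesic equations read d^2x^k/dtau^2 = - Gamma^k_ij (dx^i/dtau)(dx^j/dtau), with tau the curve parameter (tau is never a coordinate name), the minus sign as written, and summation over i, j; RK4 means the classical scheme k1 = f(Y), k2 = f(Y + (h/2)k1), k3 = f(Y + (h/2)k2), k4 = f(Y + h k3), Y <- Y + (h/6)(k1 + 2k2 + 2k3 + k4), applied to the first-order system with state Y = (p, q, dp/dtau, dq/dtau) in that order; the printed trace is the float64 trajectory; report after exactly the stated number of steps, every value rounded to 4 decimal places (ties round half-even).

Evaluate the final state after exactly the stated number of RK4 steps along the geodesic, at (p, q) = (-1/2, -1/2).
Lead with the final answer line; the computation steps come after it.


Answer: p = -0.2700, q = -0.0109, dp/dtau = 0.5152, dq/dtau = 1.7442

f(Y) = (dp/dtau, dq/dtau, -Gamma^p_ij Y'^i Y'^j, -Gamma^q_ij Y'^i Y'^j) with the Gammas evaluated at the stage position; h = 0.150000; intermediate values shown to 6 dp
step 0: p = -0.5000, q = -0.5000, dp/dtau = 1.0000, dq/dtau = 1.5000
step 1:
  k1: at (p, q) = (-0.500000, -0.500000), (dp/dtau, dq/dtau) = (1.000000, 1.500000); Gamma_ppp = 0.000000, Gamma_ppq = 0.000000, Gamma_pqq = 0.633333, Gamma_qpp = 0.000000, Gamma_qpq = -0.315789, Gamma_qqq = 0.000000; k1 = (1.000000, 1.500000, -1.425000, 0.947368)
  k2: at (p, q) = (-0.425000, -0.387500), (dp/dtau, dq/dtau) = (0.893125, 1.571053); Gamma_ppp = 0.000000, Gamma_ppq = 0.000000, Gamma_pqq = 0.618333, Gamma_qpp = 0.000000, Gamma_qpq = -0.323450, Gamma_qqq = 0.000000; k2 = (0.893125, 1.571053, -1.526174, 0.907696)
  k3: at (p, q) = (-0.433016, -0.382171), (dp/dtau, dq/dtau) = (0.885537, 1.568077); Gamma_ppp = 0.000000, Gamma_ppq = 0.000000, Gamma_pqq = 0.619936, Gamma_qpp = 0.000000, Gamma_qpq = -0.322614, Gamma_qqq = 0.000000; k3 = (0.885537, 1.568077, -1.524341, 0.895957)
  k4: at (p, q) = (-0.367169, -0.264788), (dp/dtau, dq/dtau) = (0.771349, 1.634393); Gamma_ppp = 0.000000, Gamma_ppq = 0.000000, Gamma_pqq = 0.606767, Gamma_qpp = 0.000000, Gamma_qpq = -0.329616, Gamma_qqq = 0.000000; k4 = (0.771349, 1.634393, -1.620822, 0.831085)
  Y <- Y + (h/6)(k1 + 2k2 + 2k3 + k4): p = -0.3668, q = -0.2647, dp/dtau = 0.7713, dq/dtau = 1.6346
step 2:
  k1: at (p, q) = (-0.366783, -0.264684), (dp/dtau, dq/dtau) = (0.771329, 1.634644); Gamma_ppp = 0.000000, Gamma_ppq = 0.000000, Gamma_pqq = 0.606690, Gamma_qpp = 0.000000, Gamma_qpq = -0.329658, Gamma_qqq = 0.000000; k1 = (0.771329, 1.634644, -1.621113, 0.831296)
  k2: at (p, q) = (-0.308934, -0.142085), (dp/dtau, dq/dtau) = (0.649745, 1.696991); Gamma_ppp = 0.000000, Gamma_ppq = 0.000000, Gamma_pqq = 0.595120, Gamma_qpp = 0.000000, Gamma_qpq = -0.336067, Gamma_qqq = 0.000000; k2 = (0.649745, 1.696991, -1.713814, 0.741102)
  k3: at (p, q) = (-0.318052, -0.137409), (dp/dtau, dq/dtau) = (0.642793, 1.690227); Gamma_ppp = 0.000000, Gamma_ppq = 0.000000, Gamma_pqq = 0.596944, Gamma_qpp = 0.000000, Gamma_qpq = -0.335040, Gamma_qqq = 0.000000; k3 = (0.642793, 1.690227, -1.705388, 0.728018)
  k4: at (p, q) = (-0.270364, -0.011150), (dp/dtau, dq/dtau) = (0.515520, 1.743847); Gamma_ppp = 0.000000, Gamma_ppq = 0.000000, Gamma_pqq = 0.587406, Gamma_qpp = 0.000000, Gamma_qpq = -0.340480, Gamma_qqq = 0.000000; k4 = (0.515520, 1.743847, -1.786303, 0.612175)
  Y <- Y + (h/6)(k1 + 2k2 + 2k3 + k4): p = -0.2700, q = -0.0109, dp/dtau = 0.5152, dq/dtau = 1.7442


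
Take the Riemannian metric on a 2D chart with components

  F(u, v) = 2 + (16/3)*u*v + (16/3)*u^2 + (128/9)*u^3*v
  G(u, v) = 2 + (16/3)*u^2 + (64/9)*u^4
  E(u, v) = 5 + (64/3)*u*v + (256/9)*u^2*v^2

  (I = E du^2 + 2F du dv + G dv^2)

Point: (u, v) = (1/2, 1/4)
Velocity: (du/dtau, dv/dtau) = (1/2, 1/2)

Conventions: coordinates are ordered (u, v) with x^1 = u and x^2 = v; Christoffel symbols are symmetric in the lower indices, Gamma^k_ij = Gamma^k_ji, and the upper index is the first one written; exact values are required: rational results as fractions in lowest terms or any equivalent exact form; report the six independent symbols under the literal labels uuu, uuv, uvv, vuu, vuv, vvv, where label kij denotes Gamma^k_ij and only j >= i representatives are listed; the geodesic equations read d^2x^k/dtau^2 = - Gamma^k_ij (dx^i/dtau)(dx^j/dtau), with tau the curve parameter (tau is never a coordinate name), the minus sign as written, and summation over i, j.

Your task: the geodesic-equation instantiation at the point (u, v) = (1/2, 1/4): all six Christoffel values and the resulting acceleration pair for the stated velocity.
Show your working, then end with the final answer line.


E = 73/9, F = 40/9, G = 34/9 at the point
E_u = 64/9, E_v = 128/9, F_u = 28/3, F_v = 40/9, G_u = 80/9, G_v = 0
EG - F^2 = 98/9;  g^inv = (9/98) * [[34/9, -40/9], [-40/9, 73/9]]
first-kind symbols [ij,l] = (1/2)(d_i g_jl + d_j g_il - d_l g_ij): [uu,u] = E_u/2 = 32/9, [uu,v] = F_u - E_v/2 = 20/9, [uv,u] = E_v/2 = 64/9, [uv,v] = G_u/2 = 40/9, [vv,u] = F_v - G_u/2 = 0, [vv,v] = G_v/2 = 0
Gamma^u_ij = (G*[ij,u] - F*[ij,v])/(EG - F^2), Gamma^v_ij = (E*[ij,v] - F*[ij,u])/(EG - F^2)
Gamma_uuu = 16/49, Gamma_uuv = 32/49, Gamma_uvv = 0, Gamma_vuu = 10/49, Gamma_vuv = 20/49, Gamma_vvv = 0
d^2u/dtau^2 = -(Gamma_uuu*(1/2)^2 + 2*Gamma_uuv*(1/2)*(1/2) + Gamma_uvv*(1/2)^2) = -20/49
d^2v/dtau^2 = -(Gamma_vuu*(1/2)^2 + 2*Gamma_vuv*(1/2)*(1/2) + Gamma_vvv*(1/2)^2) = -25/98

Answer: Gamma_uuu = 16/49, Gamma_uuv = 32/49, Gamma_uvv = 0, Gamma_vuu = 10/49, Gamma_vuv = 20/49, Gamma_vvv = 0; accelerations (d^2u/dtau^2, d^2v/dtau^2) = (-20/49, -25/98)


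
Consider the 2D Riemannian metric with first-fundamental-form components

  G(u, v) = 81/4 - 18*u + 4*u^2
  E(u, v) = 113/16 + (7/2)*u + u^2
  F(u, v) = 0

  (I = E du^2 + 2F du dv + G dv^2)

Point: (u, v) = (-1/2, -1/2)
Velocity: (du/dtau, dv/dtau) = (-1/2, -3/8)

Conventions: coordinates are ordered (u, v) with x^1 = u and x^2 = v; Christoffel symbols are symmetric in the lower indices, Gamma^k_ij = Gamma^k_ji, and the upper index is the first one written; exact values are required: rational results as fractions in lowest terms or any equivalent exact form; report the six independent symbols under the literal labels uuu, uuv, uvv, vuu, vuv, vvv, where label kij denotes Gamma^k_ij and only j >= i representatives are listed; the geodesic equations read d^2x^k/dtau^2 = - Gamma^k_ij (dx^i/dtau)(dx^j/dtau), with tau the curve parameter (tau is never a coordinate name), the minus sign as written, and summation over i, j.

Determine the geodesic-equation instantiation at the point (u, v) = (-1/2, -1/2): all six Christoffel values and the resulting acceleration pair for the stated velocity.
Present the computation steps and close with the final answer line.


E = 89/16, F = 0, G = 121/4 at the point
E_u = 5/2, E_v = 0, F_u = 0, F_v = 0, G_u = -22, G_v = 0
EG - F^2 = 10769/64;  g^inv = (64/10769) * [[121/4, 0], [0, 89/16]]
first-kind symbols [ij,l] = (1/2)(d_i g_jl + d_j g_il - d_l g_ij): [uu,u] = E_u/2 = 5/4, [uu,v] = F_u - E_v/2 = 0, [uv,u] = E_v/2 = 0, [uv,v] = G_u/2 = -11, [vv,u] = F_v - G_u/2 = 11, [vv,v] = G_v/2 = 0
Gamma^u_ij = (G*[ij,u] - F*[ij,v])/(EG - F^2), Gamma^v_ij = (E*[ij,v] - F*[ij,u])/(EG - F^2)
Gamma_uuu = 20/89, Gamma_uuv = 0, Gamma_uvv = 176/89, Gamma_vuu = 0, Gamma_vuv = -4/11, Gamma_vvv = 0
d^2u/dtau^2 = -(Gamma_uuu*(-1/2)^2 + 2*Gamma_uuv*(-1/2)*(-3/8) + Gamma_uvv*(-3/8)^2) = -119/356
d^2v/dtau^2 = -(Gamma_vuu*(-1/2)^2 + 2*Gamma_vuv*(-1/2)*(-3/8) + Gamma_vvv*(-3/8)^2) = 3/22

Answer: Gamma_uuu = 20/89, Gamma_uuv = 0, Gamma_uvv = 176/89, Gamma_vuu = 0, Gamma_vuv = -4/11, Gamma_vvv = 0; accelerations (d^2u/dtau^2, d^2v/dtau^2) = (-119/356, 3/22)


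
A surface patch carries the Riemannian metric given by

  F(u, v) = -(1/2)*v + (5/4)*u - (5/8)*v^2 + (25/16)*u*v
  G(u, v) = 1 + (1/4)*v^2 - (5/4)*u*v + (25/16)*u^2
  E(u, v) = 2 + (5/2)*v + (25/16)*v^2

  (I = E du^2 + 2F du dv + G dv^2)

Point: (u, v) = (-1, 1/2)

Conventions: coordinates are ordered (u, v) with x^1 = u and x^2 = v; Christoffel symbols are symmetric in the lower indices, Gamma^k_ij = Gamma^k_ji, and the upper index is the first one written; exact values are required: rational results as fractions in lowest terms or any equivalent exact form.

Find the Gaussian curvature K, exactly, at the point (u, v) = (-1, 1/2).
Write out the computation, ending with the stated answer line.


E = 233/64, F = -39/16, G = 13/4, EG - F^2 = 377/64 at the point
E_u = 0, E_v = 65/16, F_u = 65/32, F_v = -43/16, G_u = -15/4, G_v = 3/2
E_vv = 25/8, F_uv = 25/16, G_uu = 25/8
Using the Brioschi determinant formula for K from the metric derivatives:
M1 = [[-E_vv/2 + F_uv - G_uu/2, E_u/2, F_u - E_v/2], [F_v - G_u/2, E, F], [G_v/2, F, G]] = [[-25/16, 0, 0], [-13/16, 233/64, -39/16], [3/4, -39/16, 13/4]]; det M1 = -9425/1024
M2 = [[0, E_v/2, G_u/2], [E_v/2, E, F], [G_u/2, F, G]] = [[0, 65/32, -15/8], [65/32, 233/64, -39/16], [-15/8, -39/16, 13/4]]; det M2 = -7825/1024
det M1 - det M2 = -25/16; K = -25/16 / (377/64)^2 = -6400/142129

Answer: K = -6400/142129


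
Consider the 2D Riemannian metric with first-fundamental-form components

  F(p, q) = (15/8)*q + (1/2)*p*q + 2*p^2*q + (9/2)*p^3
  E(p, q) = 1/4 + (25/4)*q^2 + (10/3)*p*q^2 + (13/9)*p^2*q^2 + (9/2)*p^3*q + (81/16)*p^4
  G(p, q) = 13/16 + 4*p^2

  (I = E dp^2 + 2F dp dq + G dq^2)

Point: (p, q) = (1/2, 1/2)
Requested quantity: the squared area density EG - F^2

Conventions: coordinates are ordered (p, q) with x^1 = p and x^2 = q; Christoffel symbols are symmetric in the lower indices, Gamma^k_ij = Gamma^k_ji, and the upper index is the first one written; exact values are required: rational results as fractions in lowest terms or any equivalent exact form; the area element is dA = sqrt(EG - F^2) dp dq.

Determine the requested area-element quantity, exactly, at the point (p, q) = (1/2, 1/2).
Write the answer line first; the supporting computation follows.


Answer: EG - F^2 = 65309/36864

E = 6721/2304, F = 15/8, G = 29/16; EG - F^2 = 65309/36864


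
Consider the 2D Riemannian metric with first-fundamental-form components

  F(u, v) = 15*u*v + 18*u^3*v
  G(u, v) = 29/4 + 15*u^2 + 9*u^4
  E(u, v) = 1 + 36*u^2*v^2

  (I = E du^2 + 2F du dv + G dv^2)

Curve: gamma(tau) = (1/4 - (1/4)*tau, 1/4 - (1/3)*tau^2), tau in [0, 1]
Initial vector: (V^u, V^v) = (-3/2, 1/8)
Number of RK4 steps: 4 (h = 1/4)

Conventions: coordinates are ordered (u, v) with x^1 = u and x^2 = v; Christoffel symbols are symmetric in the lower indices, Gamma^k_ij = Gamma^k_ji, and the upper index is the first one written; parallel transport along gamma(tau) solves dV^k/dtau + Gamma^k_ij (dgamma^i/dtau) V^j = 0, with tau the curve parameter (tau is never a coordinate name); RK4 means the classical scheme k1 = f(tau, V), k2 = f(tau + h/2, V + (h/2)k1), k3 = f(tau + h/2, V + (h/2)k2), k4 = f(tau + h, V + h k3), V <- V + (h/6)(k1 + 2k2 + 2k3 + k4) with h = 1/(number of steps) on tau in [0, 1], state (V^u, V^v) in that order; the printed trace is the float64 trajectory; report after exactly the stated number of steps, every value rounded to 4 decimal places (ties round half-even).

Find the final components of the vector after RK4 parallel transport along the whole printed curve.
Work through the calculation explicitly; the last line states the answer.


gamma'(tau) = (-1/4, -(2/3)*tau); f(tau, V)^k = -Gamma^k_ij(gamma(tau)) gamma'^i(tau) V^j; h = 1/4; intermediate values shown to 6 dp
curve data and Christoffel symbols at the stage parameters:
  tau = 0.000000: gamma = (0.250000, 0.250000), gamma' = (-0.250000, 0.000000); Gamma_uuu = 0.067258, Gamma_uuv = 0.067258, Gamma_uvv = 0.000000, Gamma_vuu = 0.482018, Gamma_vuv = 0.482018, Gamma_vvv = 0.000000
  tau = 0.125000: gamma = (0.218750, 0.244792), gamma' = (-0.250000, -0.083333); Gamma_uuu = 0.058319, Gamma_uuv = 0.052115, Gamma_uvv = 0.000000, Gamma_vuu = 0.479845, Gamma_vuv = 0.428798, Gamma_vvv = 0.000000
  tau = 0.250000: gamma = (0.187500, 0.229167), gamma' = (-0.250000, -0.166667); Gamma_uuu = 0.045130, Gamma_uuv = 0.036924, Gamma_uvv = 0.000000, Gamma_vuu = 0.456085, Gamma_vuv = 0.373161, Gamma_vvv = 0.000000
  tau = 0.375000: gamma = (0.156250, 0.203125), gamma' = (-0.250000, -0.250000); Gamma_uuu = 0.030307, Gamma_uuv = 0.023313, Gamma_uvv = 0.000000, Gamma_vuu = 0.409533, Gamma_vuv = 0.315026, Gamma_vvv = 0.000000
  tau = 0.500000: gamma = (0.125000, 0.166667), gamma' = (-0.250000, -0.333333); Gamma_uuu = 0.016662, Gamma_uuv = 0.012496, Gamma_uvv = 0.000000, Gamma_vuu = 0.339484, Gamma_vuv = 0.254613, Gamma_vvv = 0.000000
  tau = 0.625000: gamma = (0.093750, 0.119792), gamma' = (-0.250000, -0.416667); Gamma_uuu = 0.006556, Gamma_uuv = 0.005131, Gamma_uvv = 0.000000, Gamma_vuu = 0.245811, Gamma_vuv = 0.192374, Gamma_vvv = 0.000000
  tau = 0.750000: gamma = (0.062500, 0.062500), gamma' = (-0.250000, -0.500000); Gamma_uuu = 0.001202, Gamma_uuv = 0.001202, Gamma_uvv = 0.000000, Gamma_vuu = 0.128863, Gamma_vuv = 0.128863, Gamma_vvv = 0.000000
  tau = 0.875000: gamma = (0.031250, -0.005208), gamma' = (-0.250000, -0.583333); Gamma_uuu = 0.000004, Gamma_uuv = -0.000025, Gamma_uvv = 0.000000, Gamma_vuu = -0.010767, Gamma_vuv = 0.064600, Gamma_vvv = 0.000000
  tau = 1.000000: gamma = (0.000000, -0.083333), gamma' = (-0.250000, -0.666667); Gamma_uuu = 0.000000, Gamma_uuv = 0.000000, Gamma_uvv = 0.000000, Gamma_vuu = -0.172414, Gamma_vuv = 0.000000, Gamma_vvv = 0.000000
step 0: V^u = -1.5000, V^v = 0.1250
step 1: k1 = (-0.023120, -0.165694), k2 = (-0.027080, -0.222812), k3 = (-0.027182, -0.223655), k4 = (-0.025636, -0.259075); V <- V + (h/6)(k1 + 2k2 + 2k3 + k4): V^u = -1.5066, V^v = 0.0701
step 2: k1 = (-0.025622, -0.258938), k2 = (-0.020018, -0.270505), k3 = (-0.020017, -0.270492), k4 = (-0.012585, -0.256417); V <- V + (h/6)(k1 + 2k2 + 2k3 + k4): V^u = -1.5115, V^v = 0.0035
step 3: k1 = (-0.012581, -0.256337), k2 = (-0.005751, -0.215632), k3 = (-0.005742, -0.215267), k4 = (-0.001380, -0.147839); V <- V + (h/6)(k1 + 2k2 + 2k3 + k4): V^u = -1.5130, V^v = -0.0492
step 4: k1 = (-0.001379, -0.147814), k2 = (0.000021, -0.054043), k3 = (0.000021, -0.053847), k4 = (0.000000, 0.065216); V <- V + (h/6)(k1 + 2k2 + 2k3 + k4): V^u = -1.5131, V^v = -0.0616

Answer: V^u = -1.5131, V^v = -0.0616


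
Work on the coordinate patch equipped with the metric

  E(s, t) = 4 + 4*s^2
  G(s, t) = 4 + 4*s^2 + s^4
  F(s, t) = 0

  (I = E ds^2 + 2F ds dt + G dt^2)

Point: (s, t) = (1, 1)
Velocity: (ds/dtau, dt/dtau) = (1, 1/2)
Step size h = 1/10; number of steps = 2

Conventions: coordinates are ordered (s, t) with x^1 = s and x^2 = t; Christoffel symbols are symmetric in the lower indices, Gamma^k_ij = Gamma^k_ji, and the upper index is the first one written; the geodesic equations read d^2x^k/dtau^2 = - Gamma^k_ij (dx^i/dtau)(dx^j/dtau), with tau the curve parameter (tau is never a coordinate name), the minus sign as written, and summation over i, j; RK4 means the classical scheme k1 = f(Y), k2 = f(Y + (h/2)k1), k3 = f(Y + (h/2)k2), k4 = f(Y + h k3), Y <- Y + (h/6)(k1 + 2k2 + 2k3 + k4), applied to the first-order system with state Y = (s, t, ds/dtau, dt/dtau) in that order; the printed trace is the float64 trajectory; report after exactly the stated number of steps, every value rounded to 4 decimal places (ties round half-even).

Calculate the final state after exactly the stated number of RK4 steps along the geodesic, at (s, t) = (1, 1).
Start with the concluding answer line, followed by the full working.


Answer: s = 1.1937, t = 1.0878, ds/dtau = 0.9374, dt/dtau = 0.3836

f(Y) = (ds/dtau, dt/dtau, -Gamma^s_ij Y'^i Y'^j, -Gamma^t_ij Y'^i Y'^j) with the Gammas evaluated at the stage position; h = 0.100000; intermediate values shown to 6 dp
step 0: s = 1.0000, t = 1.0000, ds/dtau = 1.0000, dt/dtau = 0.5000
step 1:
  k1: at (s, t) = (1.000000, 1.000000), (ds/dtau, dt/dtau) = (1.000000, 0.500000); Gamma_sss = 0.500000, Gamma_sst = 0.000000, Gamma_stt = -0.750000, Gamma_tss = 0.000000, Gamma_tst = 0.666667, Gamma_ttt = 0.000000; k1 = (1.000000, 0.500000, -0.312500, -0.666667)
  k2: at (s, t) = (1.050000, 1.025000), (ds/dtau, dt/dtau) = (0.984375, 0.466667); Gamma_sss = 0.499405, Gamma_sst = 0.000000, Gamma_stt = -0.774703, Gamma_tss = 0.000000, Gamma_tst = 0.676873, Gamma_ttt = 0.000000; k2 = (0.984375, 0.466667, -0.315208, -0.621878)
  k3: at (s, t) = (1.049219, 1.023333), (ds/dtau, dt/dtau) = (0.984240, 0.468906); Gamma_sss = 0.499423, Gamma_sst = 0.000000, Gamma_stt = -0.774321, Gamma_tss = 0.000000, Gamma_tst = 0.676728, Gamma_ttt = 0.000000; k3 = (0.984240, 0.468906, -0.313553, -0.624641)
  k4: at (s, t) = (1.098424, 1.046891), (ds/dtau, dt/dtau) = (0.968645, 0.437536); Gamma_sss = 0.497805, Gamma_sst = 0.000000, Gamma_stt = -0.798114, Gamma_tss = 0.000000, Gamma_tst = 0.685116, Gamma_ttt = 0.000000; k4 = (0.968645, 0.437536, -0.314287, -0.580727)
  Y <- Y + (h/6)(k1 + 2k2 + 2k3 + k4): s = 1.0984, t = 1.0468, ds/dtau = 0.9686, dt/dtau = 0.4377
step 2:
  k1: at (s, t) = (1.098431, 1.046811), (ds/dtau, dt/dtau) = (0.968595, 0.437659); Gamma_sss = 0.497805, Gamma_sst = 0.000000, Gamma_stt = -0.798118, Gamma_tss = 0.000000, Gamma_tst = 0.685117, Gamma_ttt = 0.000000; k1 = (0.968595, 0.437659, -0.314152, -0.580862)
  k2: at (s, t) = (1.146861, 1.068694), (ds/dtau, dt/dtau) = (0.952887, 0.408616); Gamma_sss = 0.495342, Gamma_sst = 0.000000, Gamma_stt = -0.821102, Gamma_tss = 0.000000, Gamma_tst = 0.691862, Gamma_ttt = 0.000000; k2 = (0.952887, 0.408616, -0.312671, -0.538774)
  k3: at (s, t) = (1.146076, 1.067242), (ds/dtau, dt/dtau) = (0.952961, 0.410721); Gamma_sss = 0.495388, Gamma_sst = 0.000000, Gamma_stt = -0.820732, Gamma_tss = 0.000000, Gamma_tst = 0.691764, Gamma_ttt = 0.000000; k3 = (0.952961, 0.410721, -0.311429, -0.541514)
  k4: at (s, t) = (1.193727, 1.087883), (ds/dtau, dt/dtau) = (0.937452, 0.383508); Gamma_sss = 0.492262, Gamma_sst = 0.000000, Gamma_stt = -0.842995, Gamma_tss = 0.000000, Gamma_tst = 0.697070, Gamma_ttt = 0.000000; k4 = (0.937452, 0.383508, -0.308621, -0.501222)
  Y <- Y + (h/6)(k1 + 2k2 + 2k3 + k4): s = 1.1937, t = 1.0878, ds/dtau = 0.9374, dt/dtau = 0.3836


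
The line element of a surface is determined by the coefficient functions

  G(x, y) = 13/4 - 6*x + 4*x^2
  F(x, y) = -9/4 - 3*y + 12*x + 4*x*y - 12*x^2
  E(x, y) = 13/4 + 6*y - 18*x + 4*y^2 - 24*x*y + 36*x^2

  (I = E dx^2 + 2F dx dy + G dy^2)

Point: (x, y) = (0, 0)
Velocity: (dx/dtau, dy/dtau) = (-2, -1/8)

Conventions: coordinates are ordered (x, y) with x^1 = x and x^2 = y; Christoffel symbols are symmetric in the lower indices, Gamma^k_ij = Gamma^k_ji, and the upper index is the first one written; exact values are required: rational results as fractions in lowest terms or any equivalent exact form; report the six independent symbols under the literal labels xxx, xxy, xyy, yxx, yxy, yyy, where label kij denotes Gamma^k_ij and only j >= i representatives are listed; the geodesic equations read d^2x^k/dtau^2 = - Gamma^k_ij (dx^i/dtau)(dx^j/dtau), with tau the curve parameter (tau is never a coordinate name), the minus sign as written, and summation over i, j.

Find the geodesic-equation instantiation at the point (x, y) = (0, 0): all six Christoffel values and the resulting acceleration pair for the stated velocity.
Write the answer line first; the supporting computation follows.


Answer: Gamma_xxx = -18/11, Gamma_xxy = 6/11, Gamma_xyy = 0, Gamma_yxx = 18/11, Gamma_yxy = -6/11, Gamma_yyy = 0; accelerations (d^2x/dtau^2, d^2y/dtau^2) = (69/11, -69/11)

E = 13/4, F = -9/4, G = 13/4 at the point
E_x = -18, E_y = 6, F_x = 12, F_y = -3, G_x = -6, G_y = 0
EG - F^2 = 11/2;  g^inv = (2/11) * [[13/4, 9/4], [9/4, 13/4]]
first-kind symbols [ij,l] = (1/2)(d_i g_jl + d_j g_il - d_l g_ij): [xx,x] = E_x/2 = -9, [xx,y] = F_x - E_y/2 = 9, [xy,x] = E_y/2 = 3, [xy,y] = G_x/2 = -3, [yy,x] = F_y - G_x/2 = 0, [yy,y] = G_y/2 = 0
Gamma^x_ij = (G*[ij,x] - F*[ij,y])/(EG - F^2), Gamma^y_ij = (E*[ij,y] - F*[ij,x])/(EG - F^2)
Gamma_xxx = -18/11, Gamma_xxy = 6/11, Gamma_xyy = 0, Gamma_yxx = 18/11, Gamma_yxy = -6/11, Gamma_yyy = 0
d^2x/dtau^2 = -(Gamma_xxx*(-2)^2 + 2*Gamma_xxy*(-2)*(-1/8) + Gamma_xyy*(-1/8)^2) = 69/11
d^2y/dtau^2 = -(Gamma_yxx*(-2)^2 + 2*Gamma_yxy*(-2)*(-1/8) + Gamma_yyy*(-1/8)^2) = -69/11


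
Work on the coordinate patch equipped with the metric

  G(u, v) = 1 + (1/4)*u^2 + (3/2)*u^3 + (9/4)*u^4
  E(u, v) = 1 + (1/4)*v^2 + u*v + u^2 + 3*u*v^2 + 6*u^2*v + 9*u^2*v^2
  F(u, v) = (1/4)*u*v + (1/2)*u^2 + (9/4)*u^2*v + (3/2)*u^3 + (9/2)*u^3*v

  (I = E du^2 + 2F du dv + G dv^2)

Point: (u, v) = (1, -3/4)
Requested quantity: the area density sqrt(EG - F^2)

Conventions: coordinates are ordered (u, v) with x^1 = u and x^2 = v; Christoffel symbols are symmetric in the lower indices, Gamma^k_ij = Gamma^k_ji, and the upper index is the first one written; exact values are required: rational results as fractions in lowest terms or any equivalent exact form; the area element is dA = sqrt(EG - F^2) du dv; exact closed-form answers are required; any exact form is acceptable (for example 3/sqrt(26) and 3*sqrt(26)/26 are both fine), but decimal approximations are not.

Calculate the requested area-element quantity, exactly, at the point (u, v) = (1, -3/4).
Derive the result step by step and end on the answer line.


E = 233/64, F = -13/4, G = 5; EG - F^2 = 489/64

Answer: sqrt(EG - F^2) = sqrt(489)/8


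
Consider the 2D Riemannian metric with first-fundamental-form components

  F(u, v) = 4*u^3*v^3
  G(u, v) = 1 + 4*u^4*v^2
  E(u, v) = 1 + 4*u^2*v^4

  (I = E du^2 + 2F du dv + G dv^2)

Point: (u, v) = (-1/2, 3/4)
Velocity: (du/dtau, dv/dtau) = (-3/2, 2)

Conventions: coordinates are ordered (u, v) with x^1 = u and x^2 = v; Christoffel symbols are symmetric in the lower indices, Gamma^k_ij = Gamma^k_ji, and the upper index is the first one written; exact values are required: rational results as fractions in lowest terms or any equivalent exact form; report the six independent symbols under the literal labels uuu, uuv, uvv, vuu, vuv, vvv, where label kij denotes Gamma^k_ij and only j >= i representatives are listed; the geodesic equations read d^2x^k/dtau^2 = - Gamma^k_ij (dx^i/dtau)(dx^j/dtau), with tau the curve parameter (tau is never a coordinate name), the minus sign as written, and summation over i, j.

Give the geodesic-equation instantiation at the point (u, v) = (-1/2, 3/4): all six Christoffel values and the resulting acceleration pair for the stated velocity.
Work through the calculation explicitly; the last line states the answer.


E = 337/256, F = -27/128, G = 73/64 at the point
E_u = -81/64, E_v = 27/16, F_u = 81/64, F_v = -27/32, G_u = -9/8, G_v = 3/8
EG - F^2 = 373/256;  g^inv = (256/373) * [[73/64, 27/128], [27/128, 337/256]]
first-kind symbols [ij,l] = (1/2)(d_i g_jl + d_j g_il - d_l g_ij): [uu,u] = E_u/2 = -81/128, [uu,v] = F_u - E_v/2 = 27/64, [uv,u] = E_v/2 = 27/32, [uv,v] = G_u/2 = -9/16, [vv,u] = F_v - G_u/2 = -9/32, [vv,v] = G_v/2 = 3/16
Gamma^u_ij = (G*[ij,u] - F*[ij,v])/(EG - F^2), Gamma^v_ij = (E*[ij,v] - F*[ij,u])/(EG - F^2)
Gamma_uuu = -162/373, Gamma_uuv = 216/373, Gamma_uvv = -72/373, Gamma_vuu = 108/373, Gamma_vuv = -144/373, Gamma_vvv = 48/373
d^2u/dtau^2 = -(Gamma_uuu*(-3/2)^2 + 2*Gamma_uuv*(-3/2)*(2) + Gamma_uvv*(2)^2) = 3897/746
d^2v/dtau^2 = -(Gamma_vuu*(-3/2)^2 + 2*Gamma_vuv*(-3/2)*(2) + Gamma_vvv*(2)^2) = -1299/373

Answer: Gamma_uuu = -162/373, Gamma_uuv = 216/373, Gamma_uvv = -72/373, Gamma_vuu = 108/373, Gamma_vuv = -144/373, Gamma_vvv = 48/373; accelerations (d^2u/dtau^2, d^2v/dtau^2) = (3897/746, -1299/373)


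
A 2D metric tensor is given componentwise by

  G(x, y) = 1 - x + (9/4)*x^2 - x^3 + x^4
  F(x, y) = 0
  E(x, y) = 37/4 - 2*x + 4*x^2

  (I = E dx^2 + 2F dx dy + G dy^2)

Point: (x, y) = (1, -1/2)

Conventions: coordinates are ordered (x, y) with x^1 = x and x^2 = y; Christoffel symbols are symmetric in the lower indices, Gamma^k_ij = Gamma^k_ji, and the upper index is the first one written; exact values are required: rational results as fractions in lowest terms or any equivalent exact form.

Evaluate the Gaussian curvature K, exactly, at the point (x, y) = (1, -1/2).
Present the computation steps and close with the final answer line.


E = 45/4, F = 0, G = 9/4, EG - F^2 = 405/16 at the point
E_x = 6, E_y = 0, F_x = 0, F_y = 0, G_x = 9/2, G_y = 0
E_yy = 0, F_xy = 0, G_xx = 21/2
Evaluate Brioschi's two determinant matrices M1, M2 and divide by (EG - F^2)^2.
M1 = [[-E_yy/2 + F_xy - G_xx/2, E_x/2, F_x - E_y/2], [F_y - G_x/2, E, F], [G_y/2, F, G]] = [[-21/4, 3, 0], [-9/4, 45/4, 0], [0, 0, 9/4]]; det M1 = -7533/64
M2 = [[0, E_y/2, G_x/2], [E_y/2, E, F], [G_x/2, F, G]] = [[0, 0, 9/4], [0, 45/4, 0], [9/4, 0, 9/4]]; det M2 = -3645/64
det M1 - det M2 = -243/4; K = -243/4 / (405/16)^2 = -64/675

Answer: K = -64/675


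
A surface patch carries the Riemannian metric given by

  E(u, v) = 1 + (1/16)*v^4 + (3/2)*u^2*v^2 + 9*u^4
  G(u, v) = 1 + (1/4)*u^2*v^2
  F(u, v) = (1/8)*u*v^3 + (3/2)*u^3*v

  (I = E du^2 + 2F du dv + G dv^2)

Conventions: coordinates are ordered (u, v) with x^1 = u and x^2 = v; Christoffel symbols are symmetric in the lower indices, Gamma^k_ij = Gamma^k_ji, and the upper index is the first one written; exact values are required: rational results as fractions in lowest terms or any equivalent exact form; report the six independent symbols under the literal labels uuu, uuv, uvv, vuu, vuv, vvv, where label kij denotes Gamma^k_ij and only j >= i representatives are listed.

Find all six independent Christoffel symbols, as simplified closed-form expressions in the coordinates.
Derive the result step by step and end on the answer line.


E = 1 + (1/16)*v^4 + (3/2)*u^2*v^2 + 9*u^4; F = (1/8)*u*v^3 + (3/2)*u^3*v; G = 1 + (1/4)*u^2*v^2
Gamma^k_ij = (1/2) g^{kl} (d_i g_jl + d_j g_il - d_l g_ij), with g^inv = (1/(EG-F^2)) [[G, -F], [-F, E]]
first partials: E_u = 3*u*v^2 + 36*u^3, E_v = (1/4)*v^3 + 3*u^2*v, F_u = (1/8)*v^3 + (9/2)*u^2*v, F_v = (3/8)*u*v^2 + (3/2)*u^3, G_u = (1/2)*u*v^2, G_v = (1/2)*u^2*v
D = EG - F^2 = 1 + (1/16)*v^4 + (7/4)*u^2*v^2 + 9*u^4
expanded: Gamma^u_uu = (G E_u - 2F F_u + F E_v)/(2D), Gamma^u_uv = (G E_v - F G_u)/(2D), Gamma^u_vv = (2G F_v - G G_u - F G_v)/(2D), Gamma^v_uu = (2E F_u - E E_v - F E_u)/(2D), Gamma^v_uv = (E G_u - F E_v)/(2D), Gamma^v_vv = (E G_v - 2F F_v + F G_u)/(2D); substitute and cancel common factors

Answer: Gamma_uuu = (288*u^3 + 24*u*v^2)/(144*u^4 + 28*u^2*v^2 + v^4 + 16), Gamma_uuv = (24*u^2*v + 2*v^3)/(144*u^4 + 28*u^2*v^2 + v^4 + 16), Gamma_uvv = (24*u^3 + 2*u*v^2)/(144*u^4 + 28*u^2*v^2 + v^4 + 16), Gamma_vuu = 48*u^2*v/(144*u^4 + 28*u^2*v^2 + v^4 + 16), Gamma_vuv = 4*u*v^2/(144*u^4 + 28*u^2*v^2 + v^4 + 16), Gamma_vvv = 4*u^2*v/(144*u^4 + 28*u^2*v^2 + v^4 + 16)


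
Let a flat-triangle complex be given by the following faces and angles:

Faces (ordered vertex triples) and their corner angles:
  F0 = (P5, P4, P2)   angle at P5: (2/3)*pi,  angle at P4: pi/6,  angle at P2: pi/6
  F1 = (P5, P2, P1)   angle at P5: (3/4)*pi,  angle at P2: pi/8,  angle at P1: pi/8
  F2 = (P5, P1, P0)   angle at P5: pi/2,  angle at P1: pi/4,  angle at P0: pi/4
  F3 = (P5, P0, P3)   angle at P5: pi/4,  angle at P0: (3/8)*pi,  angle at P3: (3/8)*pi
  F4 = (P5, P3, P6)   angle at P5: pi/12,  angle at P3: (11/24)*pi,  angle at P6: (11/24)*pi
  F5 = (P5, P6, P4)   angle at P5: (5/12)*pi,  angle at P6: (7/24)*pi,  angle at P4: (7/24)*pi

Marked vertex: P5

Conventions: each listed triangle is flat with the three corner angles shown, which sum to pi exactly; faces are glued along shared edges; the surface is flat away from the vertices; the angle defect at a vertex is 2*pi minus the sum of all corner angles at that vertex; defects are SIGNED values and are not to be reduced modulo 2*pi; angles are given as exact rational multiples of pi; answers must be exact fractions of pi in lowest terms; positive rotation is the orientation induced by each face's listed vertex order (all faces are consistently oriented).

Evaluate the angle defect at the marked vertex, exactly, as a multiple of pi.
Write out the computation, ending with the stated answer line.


Sum of corner angles at P5: (8/3)*pi
defect = 2*pi - (8/3)*pi

Answer: defect(P5) = (-2/3)*pi
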